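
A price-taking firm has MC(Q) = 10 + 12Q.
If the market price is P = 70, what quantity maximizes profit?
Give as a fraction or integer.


In perfect competition, profit is maximized where P = MC.
70 = 10 + 12Q
60 = 12Q
Q* = 60/12 = 5

5


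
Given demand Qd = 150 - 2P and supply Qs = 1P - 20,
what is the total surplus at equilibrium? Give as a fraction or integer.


Find equilibrium: 150 - 2P = 1P - 20
150 + 20 = 3P
P* = 170/3 = 170/3
Q* = 1*170/3 - 20 = 110/3
Inverse demand: P = 75 - Q/2, so P_max = 75
Inverse supply: P = 20 + Q/1, so P_min = 20
CS = (1/2) * 110/3 * (75 - 170/3) = 3025/9
PS = (1/2) * 110/3 * (170/3 - 20) = 6050/9
TS = CS + PS = 3025/9 + 6050/9 = 3025/3

3025/3


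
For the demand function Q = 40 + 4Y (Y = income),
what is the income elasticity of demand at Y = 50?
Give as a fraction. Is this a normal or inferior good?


dQ/dY = 4
At Y = 50: Q = 40 + 4*50 = 240
Ey = (dQ/dY)(Y/Q) = 4 * 50 / 240 = 5/6
Since Ey > 0, this is a normal good.

5/6 (normal good)


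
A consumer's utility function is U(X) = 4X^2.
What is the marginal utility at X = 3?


MU = dU/dX = 4*2*X^(2-1)
MU = 8*X^1
At X = 3:
MU = 8 * 3^1
MU = 8 * 3 = 24

24


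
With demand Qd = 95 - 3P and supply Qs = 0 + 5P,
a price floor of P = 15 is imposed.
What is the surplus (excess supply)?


At P = 15:
Qd = 95 - 3*15 = 50
Qs = 0 + 5*15 = 75
Surplus = Qs - Qd = 75 - 50 = 25

25


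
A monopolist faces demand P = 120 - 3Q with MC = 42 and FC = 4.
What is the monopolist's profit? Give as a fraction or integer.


MR = MC: 120 - 6Q = 42
Q* = 13
P* = 120 - 3*13 = 81
Profit = (P* - MC)*Q* - FC
= (81 - 42)*13 - 4
= 39*13 - 4
= 507 - 4 = 503

503


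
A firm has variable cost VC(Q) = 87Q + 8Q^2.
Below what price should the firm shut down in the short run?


AVC(Q) = VC(Q)/Q = 87 + 8Q
AVC is increasing in Q, so minimum AVC is at Q -> 0+.
Min AVC = 87
The firm should shut down if P < 87.

87


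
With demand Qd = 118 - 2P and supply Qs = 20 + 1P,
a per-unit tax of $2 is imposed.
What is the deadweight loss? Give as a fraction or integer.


Pre-tax equilibrium quantity: Q* = 158/3
Post-tax equilibrium quantity: Q_tax = 154/3
Reduction in quantity: Q* - Q_tax = 4/3
DWL = (1/2) * tax * (Q* - Q_tax)
DWL = (1/2) * 2 * 4/3 = 4/3

4/3


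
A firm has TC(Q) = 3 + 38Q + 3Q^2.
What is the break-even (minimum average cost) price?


AC(Q) = 3/Q + 38 + 3Q
To minimize: dAC/dQ = -3/Q^2 + 3 = 0
Q^2 = 3/3 = 1
Q* = 1
Min AC = 3/1 + 38 + 3*1
Min AC = 3 + 38 + 3 = 44

44


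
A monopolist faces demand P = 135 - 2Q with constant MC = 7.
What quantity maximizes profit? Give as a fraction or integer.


TR = P*Q = (135 - 2Q)Q = 135Q - 2Q^2
MR = dTR/dQ = 135 - 4Q
Set MR = MC:
135 - 4Q = 7
128 = 4Q
Q* = 128/4 = 32

32


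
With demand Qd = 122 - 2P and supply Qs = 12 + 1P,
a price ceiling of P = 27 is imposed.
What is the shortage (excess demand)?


At P = 27:
Qd = 122 - 2*27 = 68
Qs = 12 + 1*27 = 39
Shortage = Qd - Qs = 68 - 39 = 29

29


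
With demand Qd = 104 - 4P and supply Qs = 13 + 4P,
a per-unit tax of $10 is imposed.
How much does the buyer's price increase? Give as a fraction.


With a per-unit tax, the buyer's price increase depends on relative slopes.
Supply slope: d = 4, Demand slope: b = 4
Buyer's price increase = d * tax / (b + d)
= 4 * 10 / (4 + 4)
= 40 / 8 = 5

5


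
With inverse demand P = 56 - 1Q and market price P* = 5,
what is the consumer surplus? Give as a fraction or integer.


Maximum willingness to pay (at Q=0): P_max = 56
Quantity demanded at P* = 5:
Q* = (56 - 5)/1 = 51
CS = (1/2) * Q* * (P_max - P*)
CS = (1/2) * 51 * (56 - 5)
CS = (1/2) * 51 * 51 = 2601/2

2601/2


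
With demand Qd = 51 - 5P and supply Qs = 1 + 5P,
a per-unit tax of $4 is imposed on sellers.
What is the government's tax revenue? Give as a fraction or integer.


With tax on sellers, new supply: Qs' = 1 + 5(P - 4)
= 5P - 19
New equilibrium quantity:
Q_new = 16
Tax revenue = tax * Q_new = 4 * 16 = 64

64


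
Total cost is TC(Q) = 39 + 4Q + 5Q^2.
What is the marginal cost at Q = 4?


MC = dTC/dQ = 4 + 2*5*Q
At Q = 4:
MC = 4 + 10*4
MC = 4 + 40 = 44

44


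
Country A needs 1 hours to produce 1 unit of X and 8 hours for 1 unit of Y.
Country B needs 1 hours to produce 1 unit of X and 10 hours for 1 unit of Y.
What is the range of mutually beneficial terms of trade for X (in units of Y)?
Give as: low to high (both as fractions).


Opportunity cost of X for Country A = hours_X / hours_Y = 1/8 = 1/8 units of Y
Opportunity cost of X for Country B = hours_X / hours_Y = 1/10 = 1/10 units of Y
Terms of trade must be between the two opportunity costs.
Range: 1/10 to 1/8

1/10 to 1/8


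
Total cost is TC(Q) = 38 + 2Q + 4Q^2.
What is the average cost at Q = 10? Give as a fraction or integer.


TC(10) = 38 + 2*10 + 4*10^2
TC(10) = 38 + 20 + 400 = 458
AC = TC/Q = 458/10 = 229/5

229/5


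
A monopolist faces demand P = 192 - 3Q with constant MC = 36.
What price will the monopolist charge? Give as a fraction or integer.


MR = 192 - 6Q
Set MR = MC: 192 - 6Q = 36
Q* = 26
Substitute into demand:
P* = 192 - 3*26 = 114

114


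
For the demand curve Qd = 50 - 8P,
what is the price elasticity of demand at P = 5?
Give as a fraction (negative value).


dQ/dP = -8
At P = 5: Q = 50 - 8*5 = 10
E = (dQ/dP)(P/Q) = (-8)(5/10) = -4

-4


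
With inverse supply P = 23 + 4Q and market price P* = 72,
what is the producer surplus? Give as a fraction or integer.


Minimum supply price (at Q=0): P_min = 23
Quantity supplied at P* = 72:
Q* = (72 - 23)/4 = 49/4
PS = (1/2) * Q* * (P* - P_min)
PS = (1/2) * 49/4 * (72 - 23)
PS = (1/2) * 49/4 * 49 = 2401/8

2401/8


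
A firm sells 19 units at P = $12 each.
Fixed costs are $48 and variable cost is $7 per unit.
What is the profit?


Total Revenue = P * Q = 12 * 19 = $228
Total Cost = FC + VC*Q = 48 + 7*19 = $181
Profit = TR - TC = 228 - 181 = $47

$47


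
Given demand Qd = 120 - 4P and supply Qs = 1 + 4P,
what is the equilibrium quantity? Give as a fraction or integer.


First find equilibrium price:
120 - 4P = 1 + 4P
P* = 119/8 = 119/8
Then substitute into demand:
Q* = 120 - 4 * 119/8 = 121/2

121/2


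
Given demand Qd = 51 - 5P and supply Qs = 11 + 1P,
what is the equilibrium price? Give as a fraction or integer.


At equilibrium, Qd = Qs.
51 - 5P = 11 + 1P
51 - 11 = 5P + 1P
40 = 6P
P* = 40/6 = 20/3

20/3


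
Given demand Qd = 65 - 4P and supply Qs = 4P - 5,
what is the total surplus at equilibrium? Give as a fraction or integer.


Find equilibrium: 65 - 4P = 4P - 5
65 + 5 = 8P
P* = 70/8 = 35/4
Q* = 4*35/4 - 5 = 30
Inverse demand: P = 65/4 - Q/4, so P_max = 65/4
Inverse supply: P = 5/4 + Q/4, so P_min = 5/4
CS = (1/2) * 30 * (65/4 - 35/4) = 225/2
PS = (1/2) * 30 * (35/4 - 5/4) = 225/2
TS = CS + PS = 225/2 + 225/2 = 225

225


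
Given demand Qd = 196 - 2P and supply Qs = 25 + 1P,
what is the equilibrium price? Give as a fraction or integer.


At equilibrium, Qd = Qs.
196 - 2P = 25 + 1P
196 - 25 = 2P + 1P
171 = 3P
P* = 171/3 = 57

57


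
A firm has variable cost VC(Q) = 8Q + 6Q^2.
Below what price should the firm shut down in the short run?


AVC(Q) = VC(Q)/Q = 8 + 6Q
AVC is increasing in Q, so minimum AVC is at Q -> 0+.
Min AVC = 8
The firm should shut down if P < 8.

8


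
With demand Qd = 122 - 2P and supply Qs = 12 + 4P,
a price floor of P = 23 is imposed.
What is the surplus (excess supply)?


At P = 23:
Qd = 122 - 2*23 = 76
Qs = 12 + 4*23 = 104
Surplus = Qs - Qd = 104 - 76 = 28

28


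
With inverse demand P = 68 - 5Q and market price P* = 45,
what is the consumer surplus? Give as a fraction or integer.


Maximum willingness to pay (at Q=0): P_max = 68
Quantity demanded at P* = 45:
Q* = (68 - 45)/5 = 23/5
CS = (1/2) * Q* * (P_max - P*)
CS = (1/2) * 23/5 * (68 - 45)
CS = (1/2) * 23/5 * 23 = 529/10

529/10


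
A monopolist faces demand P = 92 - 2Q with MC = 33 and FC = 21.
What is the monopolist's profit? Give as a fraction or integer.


MR = MC: 92 - 4Q = 33
Q* = 59/4
P* = 92 - 2*59/4 = 125/2
Profit = (P* - MC)*Q* - FC
= (125/2 - 33)*59/4 - 21
= 59/2*59/4 - 21
= 3481/8 - 21 = 3313/8

3313/8


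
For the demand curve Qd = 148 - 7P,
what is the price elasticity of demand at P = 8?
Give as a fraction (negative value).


dQ/dP = -7
At P = 8: Q = 148 - 7*8 = 92
E = (dQ/dP)(P/Q) = (-7)(8/92) = -14/23

-14/23


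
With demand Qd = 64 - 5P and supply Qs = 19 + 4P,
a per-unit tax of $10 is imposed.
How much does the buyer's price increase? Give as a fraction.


With a per-unit tax, the buyer's price increase depends on relative slopes.
Supply slope: d = 4, Demand slope: b = 5
Buyer's price increase = d * tax / (b + d)
= 4 * 10 / (5 + 4)
= 40 / 9 = 40/9

40/9


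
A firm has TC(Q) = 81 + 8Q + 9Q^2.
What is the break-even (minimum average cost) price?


AC(Q) = 81/Q + 8 + 9Q
To minimize: dAC/dQ = -81/Q^2 + 9 = 0
Q^2 = 81/9 = 9
Q* = 3
Min AC = 81/3 + 8 + 9*3
Min AC = 27 + 8 + 27 = 62

62


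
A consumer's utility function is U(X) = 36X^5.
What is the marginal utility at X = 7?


MU = dU/dX = 36*5*X^(5-1)
MU = 180*X^4
At X = 7:
MU = 180 * 7^4
MU = 180 * 2401 = 432180

432180


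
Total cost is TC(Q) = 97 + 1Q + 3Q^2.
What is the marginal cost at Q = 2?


MC = dTC/dQ = 1 + 2*3*Q
At Q = 2:
MC = 1 + 6*2
MC = 1 + 12 = 13

13


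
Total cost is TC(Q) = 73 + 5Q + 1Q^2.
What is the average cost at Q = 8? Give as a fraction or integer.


TC(8) = 73 + 5*8 + 1*8^2
TC(8) = 73 + 40 + 64 = 177
AC = TC/Q = 177/8 = 177/8

177/8


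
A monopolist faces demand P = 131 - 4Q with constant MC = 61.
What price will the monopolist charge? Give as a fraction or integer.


MR = 131 - 8Q
Set MR = MC: 131 - 8Q = 61
Q* = 35/4
Substitute into demand:
P* = 131 - 4*35/4 = 96

96


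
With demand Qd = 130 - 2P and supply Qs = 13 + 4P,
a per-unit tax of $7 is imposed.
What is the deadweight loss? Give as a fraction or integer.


Pre-tax equilibrium quantity: Q* = 91
Post-tax equilibrium quantity: Q_tax = 245/3
Reduction in quantity: Q* - Q_tax = 28/3
DWL = (1/2) * tax * (Q* - Q_tax)
DWL = (1/2) * 7 * 28/3 = 98/3

98/3


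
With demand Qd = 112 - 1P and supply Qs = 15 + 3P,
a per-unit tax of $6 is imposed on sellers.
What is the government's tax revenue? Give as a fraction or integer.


With tax on sellers, new supply: Qs' = 15 + 3(P - 6)
= 3P - 3
New equilibrium quantity:
Q_new = 333/4
Tax revenue = tax * Q_new = 6 * 333/4 = 999/2

999/2


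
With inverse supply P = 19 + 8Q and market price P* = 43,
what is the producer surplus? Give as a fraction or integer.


Minimum supply price (at Q=0): P_min = 19
Quantity supplied at P* = 43:
Q* = (43 - 19)/8 = 3
PS = (1/2) * Q* * (P* - P_min)
PS = (1/2) * 3 * (43 - 19)
PS = (1/2) * 3 * 24 = 36

36


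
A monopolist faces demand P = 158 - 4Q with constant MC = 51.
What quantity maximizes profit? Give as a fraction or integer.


TR = P*Q = (158 - 4Q)Q = 158Q - 4Q^2
MR = dTR/dQ = 158 - 8Q
Set MR = MC:
158 - 8Q = 51
107 = 8Q
Q* = 107/8 = 107/8

107/8


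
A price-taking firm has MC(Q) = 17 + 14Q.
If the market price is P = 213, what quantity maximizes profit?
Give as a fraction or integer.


In perfect competition, profit is maximized where P = MC.
213 = 17 + 14Q
196 = 14Q
Q* = 196/14 = 14

14


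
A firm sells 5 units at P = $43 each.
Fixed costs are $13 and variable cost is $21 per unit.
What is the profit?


Total Revenue = P * Q = 43 * 5 = $215
Total Cost = FC + VC*Q = 13 + 21*5 = $118
Profit = TR - TC = 215 - 118 = $97

$97


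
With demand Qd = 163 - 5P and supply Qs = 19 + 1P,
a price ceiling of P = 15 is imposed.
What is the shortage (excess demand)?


At P = 15:
Qd = 163 - 5*15 = 88
Qs = 19 + 1*15 = 34
Shortage = Qd - Qs = 88 - 34 = 54

54


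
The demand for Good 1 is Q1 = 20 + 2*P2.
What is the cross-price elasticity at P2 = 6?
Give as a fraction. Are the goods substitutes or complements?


dQ1/dP2 = 2
At P2 = 6: Q1 = 20 + 2*6 = 32
Exy = (dQ1/dP2)(P2/Q1) = 2 * 6 / 32 = 3/8
Since Exy > 0, the goods are substitutes.

3/8 (substitutes)


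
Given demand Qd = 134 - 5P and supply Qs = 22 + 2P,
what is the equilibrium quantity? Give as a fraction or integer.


First find equilibrium price:
134 - 5P = 22 + 2P
P* = 112/7 = 16
Then substitute into demand:
Q* = 134 - 5 * 16 = 54

54


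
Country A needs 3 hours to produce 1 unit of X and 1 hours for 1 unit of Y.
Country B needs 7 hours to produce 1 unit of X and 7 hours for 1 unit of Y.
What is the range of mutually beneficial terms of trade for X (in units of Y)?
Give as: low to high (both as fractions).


Opportunity cost of X for Country A = hours_X / hours_Y = 3/1 = 3 units of Y
Opportunity cost of X for Country B = hours_X / hours_Y = 7/7 = 1 units of Y
Terms of trade must be between the two opportunity costs.
Range: 1 to 3

1 to 3


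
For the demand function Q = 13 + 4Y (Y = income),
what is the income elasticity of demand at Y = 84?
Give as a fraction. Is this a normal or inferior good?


dQ/dY = 4
At Y = 84: Q = 13 + 4*84 = 349
Ey = (dQ/dY)(Y/Q) = 4 * 84 / 349 = 336/349
Since Ey > 0, this is a normal good.

336/349 (normal good)


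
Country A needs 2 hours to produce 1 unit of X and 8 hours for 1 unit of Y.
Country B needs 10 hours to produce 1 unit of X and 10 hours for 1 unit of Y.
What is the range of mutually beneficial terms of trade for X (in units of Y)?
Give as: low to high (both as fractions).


Opportunity cost of X for Country A = hours_X / hours_Y = 2/8 = 1/4 units of Y
Opportunity cost of X for Country B = hours_X / hours_Y = 10/10 = 1 units of Y
Terms of trade must be between the two opportunity costs.
Range: 1/4 to 1

1/4 to 1


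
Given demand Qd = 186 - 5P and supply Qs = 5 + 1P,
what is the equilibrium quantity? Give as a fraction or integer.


First find equilibrium price:
186 - 5P = 5 + 1P
P* = 181/6 = 181/6
Then substitute into demand:
Q* = 186 - 5 * 181/6 = 211/6

211/6


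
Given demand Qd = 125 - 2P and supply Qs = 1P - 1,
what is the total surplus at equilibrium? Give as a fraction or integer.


Find equilibrium: 125 - 2P = 1P - 1
125 + 1 = 3P
P* = 126/3 = 42
Q* = 1*42 - 1 = 41
Inverse demand: P = 125/2 - Q/2, so P_max = 125/2
Inverse supply: P = 1 + Q/1, so P_min = 1
CS = (1/2) * 41 * (125/2 - 42) = 1681/4
PS = (1/2) * 41 * (42 - 1) = 1681/2
TS = CS + PS = 1681/4 + 1681/2 = 5043/4

5043/4


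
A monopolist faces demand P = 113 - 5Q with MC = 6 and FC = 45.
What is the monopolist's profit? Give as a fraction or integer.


MR = MC: 113 - 10Q = 6
Q* = 107/10
P* = 113 - 5*107/10 = 119/2
Profit = (P* - MC)*Q* - FC
= (119/2 - 6)*107/10 - 45
= 107/2*107/10 - 45
= 11449/20 - 45 = 10549/20

10549/20


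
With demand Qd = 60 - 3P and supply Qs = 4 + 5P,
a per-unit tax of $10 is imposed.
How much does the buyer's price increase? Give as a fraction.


With a per-unit tax, the buyer's price increase depends on relative slopes.
Supply slope: d = 5, Demand slope: b = 3
Buyer's price increase = d * tax / (b + d)
= 5 * 10 / (3 + 5)
= 50 / 8 = 25/4

25/4


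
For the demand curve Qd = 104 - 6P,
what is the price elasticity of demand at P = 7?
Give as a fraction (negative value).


dQ/dP = -6
At P = 7: Q = 104 - 6*7 = 62
E = (dQ/dP)(P/Q) = (-6)(7/62) = -21/31

-21/31


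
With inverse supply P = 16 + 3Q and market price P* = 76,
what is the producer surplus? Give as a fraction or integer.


Minimum supply price (at Q=0): P_min = 16
Quantity supplied at P* = 76:
Q* = (76 - 16)/3 = 20
PS = (1/2) * Q* * (P* - P_min)
PS = (1/2) * 20 * (76 - 16)
PS = (1/2) * 20 * 60 = 600

600


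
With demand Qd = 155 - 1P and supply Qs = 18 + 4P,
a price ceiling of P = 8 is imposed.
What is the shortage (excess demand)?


At P = 8:
Qd = 155 - 1*8 = 147
Qs = 18 + 4*8 = 50
Shortage = Qd - Qs = 147 - 50 = 97

97


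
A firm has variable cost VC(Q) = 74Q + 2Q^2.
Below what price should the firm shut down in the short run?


AVC(Q) = VC(Q)/Q = 74 + 2Q
AVC is increasing in Q, so minimum AVC is at Q -> 0+.
Min AVC = 74
The firm should shut down if P < 74.

74


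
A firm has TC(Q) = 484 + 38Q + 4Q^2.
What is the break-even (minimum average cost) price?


AC(Q) = 484/Q + 38 + 4Q
To minimize: dAC/dQ = -484/Q^2 + 4 = 0
Q^2 = 484/4 = 121
Q* = 11
Min AC = 484/11 + 38 + 4*11
Min AC = 44 + 38 + 44 = 126

126


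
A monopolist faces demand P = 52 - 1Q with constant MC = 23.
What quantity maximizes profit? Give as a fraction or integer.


TR = P*Q = (52 - 1Q)Q = 52Q - 1Q^2
MR = dTR/dQ = 52 - 2Q
Set MR = MC:
52 - 2Q = 23
29 = 2Q
Q* = 29/2 = 29/2

29/2


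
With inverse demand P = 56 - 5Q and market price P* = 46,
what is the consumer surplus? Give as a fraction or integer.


Maximum willingness to pay (at Q=0): P_max = 56
Quantity demanded at P* = 46:
Q* = (56 - 46)/5 = 2
CS = (1/2) * Q* * (P_max - P*)
CS = (1/2) * 2 * (56 - 46)
CS = (1/2) * 2 * 10 = 10

10


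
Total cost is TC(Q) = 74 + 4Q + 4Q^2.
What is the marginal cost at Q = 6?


MC = dTC/dQ = 4 + 2*4*Q
At Q = 6:
MC = 4 + 8*6
MC = 4 + 48 = 52

52


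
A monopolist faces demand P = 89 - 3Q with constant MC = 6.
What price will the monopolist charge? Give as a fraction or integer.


MR = 89 - 6Q
Set MR = MC: 89 - 6Q = 6
Q* = 83/6
Substitute into demand:
P* = 89 - 3*83/6 = 95/2

95/2


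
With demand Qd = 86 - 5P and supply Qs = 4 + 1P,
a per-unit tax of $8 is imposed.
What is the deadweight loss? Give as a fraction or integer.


Pre-tax equilibrium quantity: Q* = 53/3
Post-tax equilibrium quantity: Q_tax = 11
Reduction in quantity: Q* - Q_tax = 20/3
DWL = (1/2) * tax * (Q* - Q_tax)
DWL = (1/2) * 8 * 20/3 = 80/3

80/3


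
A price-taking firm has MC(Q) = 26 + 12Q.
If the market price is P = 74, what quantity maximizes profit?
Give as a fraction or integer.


In perfect competition, profit is maximized where P = MC.
74 = 26 + 12Q
48 = 12Q
Q* = 48/12 = 4

4


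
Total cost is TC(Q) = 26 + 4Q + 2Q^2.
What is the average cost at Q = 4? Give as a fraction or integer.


TC(4) = 26 + 4*4 + 2*4^2
TC(4) = 26 + 16 + 32 = 74
AC = TC/Q = 74/4 = 37/2

37/2


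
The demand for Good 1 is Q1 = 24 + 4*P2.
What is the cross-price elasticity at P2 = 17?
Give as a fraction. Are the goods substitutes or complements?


dQ1/dP2 = 4
At P2 = 17: Q1 = 24 + 4*17 = 92
Exy = (dQ1/dP2)(P2/Q1) = 4 * 17 / 92 = 17/23
Since Exy > 0, the goods are substitutes.

17/23 (substitutes)


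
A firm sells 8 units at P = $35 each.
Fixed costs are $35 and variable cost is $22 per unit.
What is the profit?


Total Revenue = P * Q = 35 * 8 = $280
Total Cost = FC + VC*Q = 35 + 22*8 = $211
Profit = TR - TC = 280 - 211 = $69

$69


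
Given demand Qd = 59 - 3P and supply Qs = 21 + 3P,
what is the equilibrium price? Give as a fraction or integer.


At equilibrium, Qd = Qs.
59 - 3P = 21 + 3P
59 - 21 = 3P + 3P
38 = 6P
P* = 38/6 = 19/3

19/3


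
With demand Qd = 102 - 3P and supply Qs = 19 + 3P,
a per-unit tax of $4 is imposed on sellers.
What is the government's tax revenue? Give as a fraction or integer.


With tax on sellers, new supply: Qs' = 19 + 3(P - 4)
= 7 + 3P
New equilibrium quantity:
Q_new = 109/2
Tax revenue = tax * Q_new = 4 * 109/2 = 218

218


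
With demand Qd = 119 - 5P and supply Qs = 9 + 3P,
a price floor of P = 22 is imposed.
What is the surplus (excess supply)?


At P = 22:
Qd = 119 - 5*22 = 9
Qs = 9 + 3*22 = 75
Surplus = Qs - Qd = 75 - 9 = 66

66


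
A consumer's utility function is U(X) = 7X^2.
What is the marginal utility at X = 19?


MU = dU/dX = 7*2*X^(2-1)
MU = 14*X^1
At X = 19:
MU = 14 * 19^1
MU = 14 * 19 = 266

266


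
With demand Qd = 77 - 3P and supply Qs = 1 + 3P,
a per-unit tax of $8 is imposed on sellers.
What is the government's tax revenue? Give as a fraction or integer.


With tax on sellers, new supply: Qs' = 1 + 3(P - 8)
= 3P - 23
New equilibrium quantity:
Q_new = 27
Tax revenue = tax * Q_new = 8 * 27 = 216

216


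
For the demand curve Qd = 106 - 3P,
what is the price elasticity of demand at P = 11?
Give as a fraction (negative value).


dQ/dP = -3
At P = 11: Q = 106 - 3*11 = 73
E = (dQ/dP)(P/Q) = (-3)(11/73) = -33/73

-33/73


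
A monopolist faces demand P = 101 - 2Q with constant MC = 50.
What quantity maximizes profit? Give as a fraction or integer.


TR = P*Q = (101 - 2Q)Q = 101Q - 2Q^2
MR = dTR/dQ = 101 - 4Q
Set MR = MC:
101 - 4Q = 50
51 = 4Q
Q* = 51/4 = 51/4

51/4


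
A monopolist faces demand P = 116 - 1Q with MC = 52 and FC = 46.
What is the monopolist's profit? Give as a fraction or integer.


MR = MC: 116 - 2Q = 52
Q* = 32
P* = 116 - 1*32 = 84
Profit = (P* - MC)*Q* - FC
= (84 - 52)*32 - 46
= 32*32 - 46
= 1024 - 46 = 978

978


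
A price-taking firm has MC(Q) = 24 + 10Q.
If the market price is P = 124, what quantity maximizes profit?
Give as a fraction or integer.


In perfect competition, profit is maximized where P = MC.
124 = 24 + 10Q
100 = 10Q
Q* = 100/10 = 10

10


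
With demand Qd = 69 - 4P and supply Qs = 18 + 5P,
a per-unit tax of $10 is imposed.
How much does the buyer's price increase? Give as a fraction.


With a per-unit tax, the buyer's price increase depends on relative slopes.
Supply slope: d = 5, Demand slope: b = 4
Buyer's price increase = d * tax / (b + d)
= 5 * 10 / (4 + 5)
= 50 / 9 = 50/9

50/9


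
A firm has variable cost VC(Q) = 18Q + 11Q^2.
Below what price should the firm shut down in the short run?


AVC(Q) = VC(Q)/Q = 18 + 11Q
AVC is increasing in Q, so minimum AVC is at Q -> 0+.
Min AVC = 18
The firm should shut down if P < 18.

18


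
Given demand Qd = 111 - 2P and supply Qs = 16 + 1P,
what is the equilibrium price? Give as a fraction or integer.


At equilibrium, Qd = Qs.
111 - 2P = 16 + 1P
111 - 16 = 2P + 1P
95 = 3P
P* = 95/3 = 95/3

95/3


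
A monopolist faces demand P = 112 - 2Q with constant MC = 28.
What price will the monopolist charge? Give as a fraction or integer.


MR = 112 - 4Q
Set MR = MC: 112 - 4Q = 28
Q* = 21
Substitute into demand:
P* = 112 - 2*21 = 70

70


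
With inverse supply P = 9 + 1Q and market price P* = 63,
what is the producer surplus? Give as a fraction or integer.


Minimum supply price (at Q=0): P_min = 9
Quantity supplied at P* = 63:
Q* = (63 - 9)/1 = 54
PS = (1/2) * Q* * (P* - P_min)
PS = (1/2) * 54 * (63 - 9)
PS = (1/2) * 54 * 54 = 1458

1458


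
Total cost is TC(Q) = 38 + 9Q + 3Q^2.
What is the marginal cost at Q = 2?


MC = dTC/dQ = 9 + 2*3*Q
At Q = 2:
MC = 9 + 6*2
MC = 9 + 12 = 21

21


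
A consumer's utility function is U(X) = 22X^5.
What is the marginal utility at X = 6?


MU = dU/dX = 22*5*X^(5-1)
MU = 110*X^4
At X = 6:
MU = 110 * 6^4
MU = 110 * 1296 = 142560

142560


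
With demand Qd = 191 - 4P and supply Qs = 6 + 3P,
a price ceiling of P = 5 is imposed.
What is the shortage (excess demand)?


At P = 5:
Qd = 191 - 4*5 = 171
Qs = 6 + 3*5 = 21
Shortage = Qd - Qs = 171 - 21 = 150

150


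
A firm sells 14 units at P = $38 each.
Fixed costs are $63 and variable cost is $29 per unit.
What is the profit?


Total Revenue = P * Q = 38 * 14 = $532
Total Cost = FC + VC*Q = 63 + 29*14 = $469
Profit = TR - TC = 532 - 469 = $63

$63


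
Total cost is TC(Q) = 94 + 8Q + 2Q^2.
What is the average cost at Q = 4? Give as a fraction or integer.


TC(4) = 94 + 8*4 + 2*4^2
TC(4) = 94 + 32 + 32 = 158
AC = TC/Q = 158/4 = 79/2

79/2


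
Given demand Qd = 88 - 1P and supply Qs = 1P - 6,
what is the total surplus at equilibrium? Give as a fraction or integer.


Find equilibrium: 88 - 1P = 1P - 6
88 + 6 = 2P
P* = 94/2 = 47
Q* = 1*47 - 6 = 41
Inverse demand: P = 88 - Q/1, so P_max = 88
Inverse supply: P = 6 + Q/1, so P_min = 6
CS = (1/2) * 41 * (88 - 47) = 1681/2
PS = (1/2) * 41 * (47 - 6) = 1681/2
TS = CS + PS = 1681/2 + 1681/2 = 1681

1681


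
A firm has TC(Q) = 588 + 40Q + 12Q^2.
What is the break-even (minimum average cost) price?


AC(Q) = 588/Q + 40 + 12Q
To minimize: dAC/dQ = -588/Q^2 + 12 = 0
Q^2 = 588/12 = 49
Q* = 7
Min AC = 588/7 + 40 + 12*7
Min AC = 84 + 40 + 84 = 208

208


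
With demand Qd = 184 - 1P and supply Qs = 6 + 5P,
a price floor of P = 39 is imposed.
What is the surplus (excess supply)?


At P = 39:
Qd = 184 - 1*39 = 145
Qs = 6 + 5*39 = 201
Surplus = Qs - Qd = 201 - 145 = 56

56


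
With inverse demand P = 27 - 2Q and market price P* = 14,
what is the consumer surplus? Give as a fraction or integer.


Maximum willingness to pay (at Q=0): P_max = 27
Quantity demanded at P* = 14:
Q* = (27 - 14)/2 = 13/2
CS = (1/2) * Q* * (P_max - P*)
CS = (1/2) * 13/2 * (27 - 14)
CS = (1/2) * 13/2 * 13 = 169/4

169/4


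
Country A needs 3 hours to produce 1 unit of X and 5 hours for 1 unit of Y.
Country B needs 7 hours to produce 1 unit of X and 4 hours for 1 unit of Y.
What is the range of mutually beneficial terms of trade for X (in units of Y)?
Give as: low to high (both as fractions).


Opportunity cost of X for Country A = hours_X / hours_Y = 3/5 = 3/5 units of Y
Opportunity cost of X for Country B = hours_X / hours_Y = 7/4 = 7/4 units of Y
Terms of trade must be between the two opportunity costs.
Range: 3/5 to 7/4

3/5 to 7/4


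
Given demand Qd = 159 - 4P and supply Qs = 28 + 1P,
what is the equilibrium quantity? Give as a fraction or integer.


First find equilibrium price:
159 - 4P = 28 + 1P
P* = 131/5 = 131/5
Then substitute into demand:
Q* = 159 - 4 * 131/5 = 271/5

271/5


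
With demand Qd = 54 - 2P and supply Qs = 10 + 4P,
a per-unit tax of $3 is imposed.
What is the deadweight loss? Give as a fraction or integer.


Pre-tax equilibrium quantity: Q* = 118/3
Post-tax equilibrium quantity: Q_tax = 106/3
Reduction in quantity: Q* - Q_tax = 4
DWL = (1/2) * tax * (Q* - Q_tax)
DWL = (1/2) * 3 * 4 = 6

6


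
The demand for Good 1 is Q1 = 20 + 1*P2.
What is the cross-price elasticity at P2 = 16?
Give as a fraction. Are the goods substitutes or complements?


dQ1/dP2 = 1
At P2 = 16: Q1 = 20 + 1*16 = 36
Exy = (dQ1/dP2)(P2/Q1) = 1 * 16 / 36 = 4/9
Since Exy > 0, the goods are substitutes.

4/9 (substitutes)


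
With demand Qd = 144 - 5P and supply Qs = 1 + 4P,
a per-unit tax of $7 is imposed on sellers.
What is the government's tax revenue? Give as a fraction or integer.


With tax on sellers, new supply: Qs' = 1 + 4(P - 7)
= 4P - 27
New equilibrium quantity:
Q_new = 49
Tax revenue = tax * Q_new = 7 * 49 = 343

343


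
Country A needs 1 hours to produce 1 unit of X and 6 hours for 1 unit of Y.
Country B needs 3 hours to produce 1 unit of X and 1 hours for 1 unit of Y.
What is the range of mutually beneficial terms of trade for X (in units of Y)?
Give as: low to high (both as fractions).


Opportunity cost of X for Country A = hours_X / hours_Y = 1/6 = 1/6 units of Y
Opportunity cost of X for Country B = hours_X / hours_Y = 3/1 = 3 units of Y
Terms of trade must be between the two opportunity costs.
Range: 1/6 to 3

1/6 to 3


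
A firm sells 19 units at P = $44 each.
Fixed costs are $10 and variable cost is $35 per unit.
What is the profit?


Total Revenue = P * Q = 44 * 19 = $836
Total Cost = FC + VC*Q = 10 + 35*19 = $675
Profit = TR - TC = 836 - 675 = $161

$161


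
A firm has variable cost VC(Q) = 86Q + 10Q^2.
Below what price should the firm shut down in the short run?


AVC(Q) = VC(Q)/Q = 86 + 10Q
AVC is increasing in Q, so minimum AVC is at Q -> 0+.
Min AVC = 86
The firm should shut down if P < 86.

86


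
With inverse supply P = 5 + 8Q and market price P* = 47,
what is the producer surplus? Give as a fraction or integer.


Minimum supply price (at Q=0): P_min = 5
Quantity supplied at P* = 47:
Q* = (47 - 5)/8 = 21/4
PS = (1/2) * Q* * (P* - P_min)
PS = (1/2) * 21/4 * (47 - 5)
PS = (1/2) * 21/4 * 42 = 441/4

441/4


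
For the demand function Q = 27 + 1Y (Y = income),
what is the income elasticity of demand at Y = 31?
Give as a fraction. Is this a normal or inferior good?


dQ/dY = 1
At Y = 31: Q = 27 + 1*31 = 58
Ey = (dQ/dY)(Y/Q) = 1 * 31 / 58 = 31/58
Since Ey > 0, this is a normal good.

31/58 (normal good)


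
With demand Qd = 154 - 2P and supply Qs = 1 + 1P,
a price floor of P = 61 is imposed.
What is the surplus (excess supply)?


At P = 61:
Qd = 154 - 2*61 = 32
Qs = 1 + 1*61 = 62
Surplus = Qs - Qd = 62 - 32 = 30

30


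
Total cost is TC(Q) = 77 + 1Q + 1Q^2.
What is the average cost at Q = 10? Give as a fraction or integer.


TC(10) = 77 + 1*10 + 1*10^2
TC(10) = 77 + 10 + 100 = 187
AC = TC/Q = 187/10 = 187/10

187/10


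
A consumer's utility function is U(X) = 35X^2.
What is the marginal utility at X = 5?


MU = dU/dX = 35*2*X^(2-1)
MU = 70*X^1
At X = 5:
MU = 70 * 5^1
MU = 70 * 5 = 350

350


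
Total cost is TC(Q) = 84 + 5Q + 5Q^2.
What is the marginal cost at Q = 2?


MC = dTC/dQ = 5 + 2*5*Q
At Q = 2:
MC = 5 + 10*2
MC = 5 + 20 = 25

25


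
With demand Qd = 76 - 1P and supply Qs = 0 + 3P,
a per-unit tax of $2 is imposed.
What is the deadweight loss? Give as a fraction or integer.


Pre-tax equilibrium quantity: Q* = 57
Post-tax equilibrium quantity: Q_tax = 111/2
Reduction in quantity: Q* - Q_tax = 3/2
DWL = (1/2) * tax * (Q* - Q_tax)
DWL = (1/2) * 2 * 3/2 = 3/2

3/2


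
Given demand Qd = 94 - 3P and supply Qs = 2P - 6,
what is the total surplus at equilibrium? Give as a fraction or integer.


Find equilibrium: 94 - 3P = 2P - 6
94 + 6 = 5P
P* = 100/5 = 20
Q* = 2*20 - 6 = 34
Inverse demand: P = 94/3 - Q/3, so P_max = 94/3
Inverse supply: P = 3 + Q/2, so P_min = 3
CS = (1/2) * 34 * (94/3 - 20) = 578/3
PS = (1/2) * 34 * (20 - 3) = 289
TS = CS + PS = 578/3 + 289 = 1445/3

1445/3


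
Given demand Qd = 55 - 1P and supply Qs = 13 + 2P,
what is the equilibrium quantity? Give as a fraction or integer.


First find equilibrium price:
55 - 1P = 13 + 2P
P* = 42/3 = 14
Then substitute into demand:
Q* = 55 - 1 * 14 = 41

41


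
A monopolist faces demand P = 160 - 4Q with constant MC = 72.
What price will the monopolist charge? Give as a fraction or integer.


MR = 160 - 8Q
Set MR = MC: 160 - 8Q = 72
Q* = 11
Substitute into demand:
P* = 160 - 4*11 = 116

116


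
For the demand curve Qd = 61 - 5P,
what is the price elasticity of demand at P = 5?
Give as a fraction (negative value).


dQ/dP = -5
At P = 5: Q = 61 - 5*5 = 36
E = (dQ/dP)(P/Q) = (-5)(5/36) = -25/36

-25/36


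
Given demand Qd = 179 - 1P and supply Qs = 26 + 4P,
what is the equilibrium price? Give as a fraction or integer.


At equilibrium, Qd = Qs.
179 - 1P = 26 + 4P
179 - 26 = 1P + 4P
153 = 5P
P* = 153/5 = 153/5

153/5


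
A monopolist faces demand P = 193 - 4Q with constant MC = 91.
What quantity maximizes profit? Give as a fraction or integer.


TR = P*Q = (193 - 4Q)Q = 193Q - 4Q^2
MR = dTR/dQ = 193 - 8Q
Set MR = MC:
193 - 8Q = 91
102 = 8Q
Q* = 102/8 = 51/4

51/4


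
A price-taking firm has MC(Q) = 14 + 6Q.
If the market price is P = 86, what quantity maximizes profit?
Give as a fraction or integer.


In perfect competition, profit is maximized where P = MC.
86 = 14 + 6Q
72 = 6Q
Q* = 72/6 = 12

12


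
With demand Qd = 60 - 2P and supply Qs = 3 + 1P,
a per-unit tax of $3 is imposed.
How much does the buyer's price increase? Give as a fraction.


With a per-unit tax, the buyer's price increase depends on relative slopes.
Supply slope: d = 1, Demand slope: b = 2
Buyer's price increase = d * tax / (b + d)
= 1 * 3 / (2 + 1)
= 3 / 3 = 1

1


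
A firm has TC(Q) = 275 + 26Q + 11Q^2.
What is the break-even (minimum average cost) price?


AC(Q) = 275/Q + 26 + 11Q
To minimize: dAC/dQ = -275/Q^2 + 11 = 0
Q^2 = 275/11 = 25
Q* = 5
Min AC = 275/5 + 26 + 11*5
Min AC = 55 + 26 + 55 = 136

136


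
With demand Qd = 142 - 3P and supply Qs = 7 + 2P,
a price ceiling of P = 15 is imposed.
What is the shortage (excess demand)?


At P = 15:
Qd = 142 - 3*15 = 97
Qs = 7 + 2*15 = 37
Shortage = Qd - Qs = 97 - 37 = 60

60


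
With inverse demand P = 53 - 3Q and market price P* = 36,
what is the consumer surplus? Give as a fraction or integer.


Maximum willingness to pay (at Q=0): P_max = 53
Quantity demanded at P* = 36:
Q* = (53 - 36)/3 = 17/3
CS = (1/2) * Q* * (P_max - P*)
CS = (1/2) * 17/3 * (53 - 36)
CS = (1/2) * 17/3 * 17 = 289/6

289/6


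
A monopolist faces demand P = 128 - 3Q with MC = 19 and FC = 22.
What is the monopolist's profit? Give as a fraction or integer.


MR = MC: 128 - 6Q = 19
Q* = 109/6
P* = 128 - 3*109/6 = 147/2
Profit = (P* - MC)*Q* - FC
= (147/2 - 19)*109/6 - 22
= 109/2*109/6 - 22
= 11881/12 - 22 = 11617/12

11617/12


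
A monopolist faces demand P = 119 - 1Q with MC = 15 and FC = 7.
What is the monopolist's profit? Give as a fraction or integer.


MR = MC: 119 - 2Q = 15
Q* = 52
P* = 119 - 1*52 = 67
Profit = (P* - MC)*Q* - FC
= (67 - 15)*52 - 7
= 52*52 - 7
= 2704 - 7 = 2697

2697


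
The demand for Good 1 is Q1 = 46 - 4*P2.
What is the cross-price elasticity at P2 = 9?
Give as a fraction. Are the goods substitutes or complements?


dQ1/dP2 = -4
At P2 = 9: Q1 = 46 - 4*9 = 10
Exy = (dQ1/dP2)(P2/Q1) = -4 * 9 / 10 = -18/5
Since Exy < 0, the goods are complements.

-18/5 (complements)


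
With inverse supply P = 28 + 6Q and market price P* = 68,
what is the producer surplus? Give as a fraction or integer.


Minimum supply price (at Q=0): P_min = 28
Quantity supplied at P* = 68:
Q* = (68 - 28)/6 = 20/3
PS = (1/2) * Q* * (P* - P_min)
PS = (1/2) * 20/3 * (68 - 28)
PS = (1/2) * 20/3 * 40 = 400/3

400/3


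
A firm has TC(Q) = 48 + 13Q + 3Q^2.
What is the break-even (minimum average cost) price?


AC(Q) = 48/Q + 13 + 3Q
To minimize: dAC/dQ = -48/Q^2 + 3 = 0
Q^2 = 48/3 = 16
Q* = 4
Min AC = 48/4 + 13 + 3*4
Min AC = 12 + 13 + 12 = 37

37


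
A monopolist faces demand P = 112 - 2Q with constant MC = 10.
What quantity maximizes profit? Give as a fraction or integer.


TR = P*Q = (112 - 2Q)Q = 112Q - 2Q^2
MR = dTR/dQ = 112 - 4Q
Set MR = MC:
112 - 4Q = 10
102 = 4Q
Q* = 102/4 = 51/2

51/2


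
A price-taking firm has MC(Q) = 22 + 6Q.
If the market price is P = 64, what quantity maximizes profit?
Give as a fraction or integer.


In perfect competition, profit is maximized where P = MC.
64 = 22 + 6Q
42 = 6Q
Q* = 42/6 = 7

7


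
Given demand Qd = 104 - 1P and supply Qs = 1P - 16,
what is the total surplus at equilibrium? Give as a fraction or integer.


Find equilibrium: 104 - 1P = 1P - 16
104 + 16 = 2P
P* = 120/2 = 60
Q* = 1*60 - 16 = 44
Inverse demand: P = 104 - Q/1, so P_max = 104
Inverse supply: P = 16 + Q/1, so P_min = 16
CS = (1/2) * 44 * (104 - 60) = 968
PS = (1/2) * 44 * (60 - 16) = 968
TS = CS + PS = 968 + 968 = 1936

1936


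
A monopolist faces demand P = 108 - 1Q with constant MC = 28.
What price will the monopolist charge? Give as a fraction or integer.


MR = 108 - 2Q
Set MR = MC: 108 - 2Q = 28
Q* = 40
Substitute into demand:
P* = 108 - 1*40 = 68

68


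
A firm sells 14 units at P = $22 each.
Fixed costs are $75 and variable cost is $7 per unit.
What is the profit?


Total Revenue = P * Q = 22 * 14 = $308
Total Cost = FC + VC*Q = 75 + 7*14 = $173
Profit = TR - TC = 308 - 173 = $135

$135


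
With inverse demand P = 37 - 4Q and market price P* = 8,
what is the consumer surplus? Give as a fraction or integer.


Maximum willingness to pay (at Q=0): P_max = 37
Quantity demanded at P* = 8:
Q* = (37 - 8)/4 = 29/4
CS = (1/2) * Q* * (P_max - P*)
CS = (1/2) * 29/4 * (37 - 8)
CS = (1/2) * 29/4 * 29 = 841/8

841/8


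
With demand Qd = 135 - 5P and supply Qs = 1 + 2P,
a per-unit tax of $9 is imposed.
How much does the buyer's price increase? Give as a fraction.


With a per-unit tax, the buyer's price increase depends on relative slopes.
Supply slope: d = 2, Demand slope: b = 5
Buyer's price increase = d * tax / (b + d)
= 2 * 9 / (5 + 2)
= 18 / 7 = 18/7

18/7


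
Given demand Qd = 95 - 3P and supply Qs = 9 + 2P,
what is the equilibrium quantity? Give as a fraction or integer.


First find equilibrium price:
95 - 3P = 9 + 2P
P* = 86/5 = 86/5
Then substitute into demand:
Q* = 95 - 3 * 86/5 = 217/5

217/5


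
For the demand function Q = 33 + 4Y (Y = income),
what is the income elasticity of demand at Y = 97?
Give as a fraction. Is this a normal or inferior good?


dQ/dY = 4
At Y = 97: Q = 33 + 4*97 = 421
Ey = (dQ/dY)(Y/Q) = 4 * 97 / 421 = 388/421
Since Ey > 0, this is a normal good.

388/421 (normal good)


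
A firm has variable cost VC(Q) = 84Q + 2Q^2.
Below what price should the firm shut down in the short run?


AVC(Q) = VC(Q)/Q = 84 + 2Q
AVC is increasing in Q, so minimum AVC is at Q -> 0+.
Min AVC = 84
The firm should shut down if P < 84.

84


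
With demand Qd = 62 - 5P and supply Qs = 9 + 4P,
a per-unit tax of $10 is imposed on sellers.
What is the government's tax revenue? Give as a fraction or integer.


With tax on sellers, new supply: Qs' = 9 + 4(P - 10)
= 4P - 31
New equilibrium quantity:
Q_new = 31/3
Tax revenue = tax * Q_new = 10 * 31/3 = 310/3

310/3


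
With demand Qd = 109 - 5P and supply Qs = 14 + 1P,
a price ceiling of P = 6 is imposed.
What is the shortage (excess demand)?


At P = 6:
Qd = 109 - 5*6 = 79
Qs = 14 + 1*6 = 20
Shortage = Qd - Qs = 79 - 20 = 59

59


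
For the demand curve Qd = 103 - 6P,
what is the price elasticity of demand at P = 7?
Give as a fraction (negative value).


dQ/dP = -6
At P = 7: Q = 103 - 6*7 = 61
E = (dQ/dP)(P/Q) = (-6)(7/61) = -42/61

-42/61


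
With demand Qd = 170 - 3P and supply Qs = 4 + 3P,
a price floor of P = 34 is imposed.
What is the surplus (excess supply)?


At P = 34:
Qd = 170 - 3*34 = 68
Qs = 4 + 3*34 = 106
Surplus = Qs - Qd = 106 - 68 = 38

38


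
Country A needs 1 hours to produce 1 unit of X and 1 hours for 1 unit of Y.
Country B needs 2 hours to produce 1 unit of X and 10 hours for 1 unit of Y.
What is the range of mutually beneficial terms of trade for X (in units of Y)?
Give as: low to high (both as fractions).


Opportunity cost of X for Country A = hours_X / hours_Y = 1/1 = 1 units of Y
Opportunity cost of X for Country B = hours_X / hours_Y = 2/10 = 1/5 units of Y
Terms of trade must be between the two opportunity costs.
Range: 1/5 to 1

1/5 to 1


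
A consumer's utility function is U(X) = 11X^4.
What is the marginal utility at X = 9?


MU = dU/dX = 11*4*X^(4-1)
MU = 44*X^3
At X = 9:
MU = 44 * 9^3
MU = 44 * 729 = 32076

32076


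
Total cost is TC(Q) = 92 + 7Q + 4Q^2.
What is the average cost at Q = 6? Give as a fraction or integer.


TC(6) = 92 + 7*6 + 4*6^2
TC(6) = 92 + 42 + 144 = 278
AC = TC/Q = 278/6 = 139/3

139/3


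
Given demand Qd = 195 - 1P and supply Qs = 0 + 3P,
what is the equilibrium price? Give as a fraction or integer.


At equilibrium, Qd = Qs.
195 - 1P = 0 + 3P
195 - 0 = 1P + 3P
195 = 4P
P* = 195/4 = 195/4

195/4


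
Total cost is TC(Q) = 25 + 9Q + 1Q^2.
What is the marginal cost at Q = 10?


MC = dTC/dQ = 9 + 2*1*Q
At Q = 10:
MC = 9 + 2*10
MC = 9 + 20 = 29

29


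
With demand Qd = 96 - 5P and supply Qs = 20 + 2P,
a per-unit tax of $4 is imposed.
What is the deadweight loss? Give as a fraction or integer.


Pre-tax equilibrium quantity: Q* = 292/7
Post-tax equilibrium quantity: Q_tax = 36
Reduction in quantity: Q* - Q_tax = 40/7
DWL = (1/2) * tax * (Q* - Q_tax)
DWL = (1/2) * 4 * 40/7 = 80/7

80/7


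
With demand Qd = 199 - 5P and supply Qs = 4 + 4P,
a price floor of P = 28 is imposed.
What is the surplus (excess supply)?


At P = 28:
Qd = 199 - 5*28 = 59
Qs = 4 + 4*28 = 116
Surplus = Qs - Qd = 116 - 59 = 57

57


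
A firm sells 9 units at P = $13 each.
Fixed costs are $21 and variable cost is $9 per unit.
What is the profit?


Total Revenue = P * Q = 13 * 9 = $117
Total Cost = FC + VC*Q = 21 + 9*9 = $102
Profit = TR - TC = 117 - 102 = $15

$15


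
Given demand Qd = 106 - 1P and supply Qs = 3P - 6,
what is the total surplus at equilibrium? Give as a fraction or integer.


Find equilibrium: 106 - 1P = 3P - 6
106 + 6 = 4P
P* = 112/4 = 28
Q* = 3*28 - 6 = 78
Inverse demand: P = 106 - Q/1, so P_max = 106
Inverse supply: P = 2 + Q/3, so P_min = 2
CS = (1/2) * 78 * (106 - 28) = 3042
PS = (1/2) * 78 * (28 - 2) = 1014
TS = CS + PS = 3042 + 1014 = 4056

4056
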